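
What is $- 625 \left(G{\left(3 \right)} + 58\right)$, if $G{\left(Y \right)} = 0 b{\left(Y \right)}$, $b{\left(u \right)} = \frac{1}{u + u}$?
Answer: $-36250$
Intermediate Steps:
$b{\left(u \right)} = \frac{1}{2 u}$
$G{\left(Y \right)} = 0$ ($G{\left(Y \right)} = 0 \frac{1}{2 Y} = 0$)
$- 625 \left(G{\left(3 \right)} + 58\right) = - 625 \left(0 + 58\right) = \left(-625\right) 58 = -36250$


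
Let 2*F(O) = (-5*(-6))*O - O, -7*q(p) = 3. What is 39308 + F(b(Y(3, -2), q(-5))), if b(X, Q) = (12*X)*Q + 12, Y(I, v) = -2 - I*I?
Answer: 282116/7 ≈ 40302.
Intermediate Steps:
Y(I, v) = -2 - I²
q(p) = -3/7 (q(p) = -⅐*3 = -3/7)
b(X, Q) = 12 + 12*Q*X (b(X, Q) = 12*Q*X + 12 = 12 + 12*Q*X)
F(O) = 29*O/2 (F(O) = ((-5*(-6))*O - O)/2 = (30*O - O)/2 = (29*O)/2 = 29*O/2)
39308 + F(b(Y(3, -2), q(-5))) = 39308 + 29*(12 + 12*(-3/7)*(-2 - 1*3²))/2 = 39308 + 29*(12 + 12*(-3/7)*(-2 - 1*9))/2 = 39308 + 29*(12 + 12*(-3/7)*(-2 - 9))/2 = 39308 + 29*(12 + 12*(-3/7)*(-11))/2 = 39308 + 29*(12 + 396/7)/2 = 39308 + (29/2)*(480/7) = 39308 + 6960/7 = 282116/7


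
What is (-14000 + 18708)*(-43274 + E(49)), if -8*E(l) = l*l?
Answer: -410293961/2 ≈ -2.0515e+8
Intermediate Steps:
E(l) = -l²/8 (E(l) = -l*l/8 = -l²/8)
(-14000 + 18708)*(-43274 + E(49)) = (-14000 + 18708)*(-43274 - ⅛*49²) = 4708*(-43274 - ⅛*2401) = 4708*(-43274 - 2401/8) = 4708*(-348593/8) = -410293961/2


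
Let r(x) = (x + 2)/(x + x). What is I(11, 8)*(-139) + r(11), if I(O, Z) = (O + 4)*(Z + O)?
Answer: -871517/22 ≈ -39614.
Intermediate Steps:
I(O, Z) = (4 + O)*(O + Z)
r(x) = (2 + x)/(2*x) (r(x) = (2 + x)/((2*x)) = (2 + x)*(1/(2*x)) = (2 + x)/(2*x))
I(11, 8)*(-139) + r(11) = (11² + 4*11 + 4*8 + 11*8)*(-139) + (½)*(2 + 11)/11 = (121 + 44 + 32 + 88)*(-139) + (½)*(1/11)*13 = 285*(-139) + 13/22 = -39615 + 13/22 = -871517/22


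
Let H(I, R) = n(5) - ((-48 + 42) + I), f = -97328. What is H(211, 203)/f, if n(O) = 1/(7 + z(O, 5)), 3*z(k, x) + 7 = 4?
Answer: 1229/583968 ≈ 0.0021046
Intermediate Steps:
z(k, x) = -1 (z(k, x) = -7/3 + (⅓)*4 = -7/3 + 4/3 = -1)
n(O) = ⅙ (n(O) = 1/(7 - 1) = 1/6 = ⅙)
H(I, R) = 37/6 - I (H(I, R) = ⅙ - ((-48 + 42) + I) = ⅙ - (-6 + I) = ⅙ + (6 - I) = 37/6 - I)
H(211, 203)/f = (37/6 - 1*211)/(-97328) = (37/6 - 211)*(-1/97328) = -1229/6*(-1/97328) = 1229/583968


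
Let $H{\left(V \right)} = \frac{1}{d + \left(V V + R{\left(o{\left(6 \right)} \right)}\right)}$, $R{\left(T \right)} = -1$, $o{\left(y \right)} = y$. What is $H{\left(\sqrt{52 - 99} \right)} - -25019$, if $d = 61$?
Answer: $\frac{325248}{13} \approx 25019.0$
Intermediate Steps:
$H{\left(V \right)} = \frac{1}{60 + V^{2}}$ ($H{\left(V \right)} = \frac{1}{61 + \left(V V - 1\right)} = \frac{1}{61 + \left(V^{2} - 1\right)} = \frac{1}{61 + \left(-1 + V^{2}\right)} = \frac{1}{60 + V^{2}}$)
$H{\left(\sqrt{52 - 99} \right)} - -25019 = \frac{1}{60 + \left(\sqrt{52 - 99}\right)^{2}} - -25019 = \frac{1}{60 + \left(\sqrt{-47}\right)^{2}} + 25019 = \frac{1}{60 + \left(i \sqrt{47}\right)^{2}} + 25019 = \frac{1}{60 - 47} + 25019 = \frac{1}{13} + 25019 = \frac{325248}{13}$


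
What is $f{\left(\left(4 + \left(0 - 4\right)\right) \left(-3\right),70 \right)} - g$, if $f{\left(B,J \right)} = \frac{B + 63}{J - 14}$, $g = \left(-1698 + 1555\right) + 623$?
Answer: $- \frac{3831}{8} \approx -478.88$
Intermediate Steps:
$g = 480$ ($g = -143 + 623 = 480$)
$f{\left(B,J \right)} = \frac{63 + B}{-14 + J}$
$f{\left(\left(4 + \left(0 - 4\right)\right) \left(-3\right),70 \right)} - g = \frac{63 + \left(4 + \left(0 - 4\right)\right) \left(-3\right)}{-14 + 70} - 480 = \frac{63 + \left(4 - 4\right) \left(-3\right)}{56} - 480 = \frac{63 + 0 \left(-3\right)}{56} - 480 = \frac{63 + 0}{56} - 480 = \frac{1}{56} \cdot 63 - 480 = \frac{9}{8} - 480 = - \frac{3831}{8}$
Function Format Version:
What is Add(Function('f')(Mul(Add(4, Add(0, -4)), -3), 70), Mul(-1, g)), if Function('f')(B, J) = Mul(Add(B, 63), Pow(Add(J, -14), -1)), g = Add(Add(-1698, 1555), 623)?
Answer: Rational(-3831, 8) ≈ -478.88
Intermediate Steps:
g = 480 (g = Add(-143, 623) = 480)
Function('f')(B, J) = Mul(Pow(Add(-14, J), -1), Add(63, B)) (Function('f')(B, J) = Mul(Add(63, B), Pow(Add(-14, J), -1)) = Mul(Pow(Add(-14, J), -1), Add(63, B)))
Add(Function('f')(Mul(Add(4, Add(0, -4)), -3), 70), Mul(-1, g)) = Add(Mul(Pow(Add(-14, 70), -1), Add(63, Mul(Add(4, Add(0, -4)), -3))), Mul(-1, 480)) = Add(Mul(Pow(56, -1), Add(63, Mul(Add(4, -4), -3))), -480) = Add(Mul(Rational(1, 56), Add(63, Mul(0, -3))), -480) = Add(Mul(Rational(1, 56), Add(63, 0)), -480) = Add(Mul(Rational(1, 56), 63), -480) = Add(Rational(9, 8), -480) = Rational(-3831, 8)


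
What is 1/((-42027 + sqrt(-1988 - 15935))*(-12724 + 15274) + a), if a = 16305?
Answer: -7143503/765452296285635 - 34*I*sqrt(17923)/153090459257127 ≈ -9.3324e-9 - 2.9733e-11*I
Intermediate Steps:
1/((-42027 + sqrt(-1988 - 15935))*(-12724 + 15274) + a) = 1/((-42027 + sqrt(-1988 - 15935))*(-12724 + 15274) + 16305) = 1/((-42027 + sqrt(-17923))*2550 + 16305) = 1/((-42027 + I*sqrt(17923))*2550 + 16305) = 1/((-107168850 + 2550*I*sqrt(17923)) + 16305) = 1/(-107152545 + 2550*I*sqrt(17923))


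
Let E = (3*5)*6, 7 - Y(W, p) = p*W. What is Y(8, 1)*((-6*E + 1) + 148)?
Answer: 391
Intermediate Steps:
Y(W, p) = 7 - W*p (Y(W, p) = 7 - p*W = 7 - W*p)
E = 90 (E = 15*6 = 90)
Y(8, 1)*((-6*E + 1) + 148) = (7 - 1*8*1)*((-6*90 + 1) + 148) = (7 - 8)*((-540 + 1) + 148) = -(-539 + 148) = -1*(-391) = 391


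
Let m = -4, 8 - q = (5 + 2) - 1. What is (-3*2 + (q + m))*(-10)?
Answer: 80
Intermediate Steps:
q = 2 (q = 8 - ((5 + 2) - 1) = 8 - (7 - 1) = 8 - 1*6 = 8 - 6 = 2)
(-3*2 + (q + m))*(-10) = (-3*2 + (2 - 4))*(-10) = (-6 - 2)*(-10) = -8*(-10) = 80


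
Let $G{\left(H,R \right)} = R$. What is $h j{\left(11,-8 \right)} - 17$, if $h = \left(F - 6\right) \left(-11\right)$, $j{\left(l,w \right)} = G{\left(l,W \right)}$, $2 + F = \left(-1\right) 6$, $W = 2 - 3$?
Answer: $-171$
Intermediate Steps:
$W = -1$ ($W = 2 - 3 = -1$)
$F = -8$ ($F = -2 - 6 = -8$)
$j{\left(l,w \right)} = -1$
$h = 154$ ($h = \left(-8 - 6\right) \left(-11\right) = \left(-14\right) \left(-11\right) = 154$)
$h j{\left(11,-8 \right)} - 17 = 154 \left(-1\right) - 17 = -154 - 17 = -171$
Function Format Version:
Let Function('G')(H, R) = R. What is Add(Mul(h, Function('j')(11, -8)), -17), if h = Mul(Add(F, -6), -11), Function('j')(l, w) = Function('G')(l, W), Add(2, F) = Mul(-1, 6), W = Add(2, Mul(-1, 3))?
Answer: -171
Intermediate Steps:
W = -1 (W = Add(2, -3) = -1)
F = -8 (F = Add(-2, Mul(-1, 6)) = Add(-2, -6) = -8)
Function('j')(l, w) = -1
h = 154 (h = Mul(Add(-8, -6), -11) = Mul(-14, -11) = 154)
Add(Mul(h, Function('j')(11, -8)), -17) = Add(Mul(154, -1), -17) = Add(-154, -17) = -171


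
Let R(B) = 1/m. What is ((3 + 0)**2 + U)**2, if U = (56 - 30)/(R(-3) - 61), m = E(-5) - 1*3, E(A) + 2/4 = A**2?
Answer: 504945841/6869641 ≈ 73.504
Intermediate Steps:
E(A) = -1/2 + A**2
m = 43/2 (m = (-1/2 + (-5)**2) - 1*3 = (-1/2 + 25) - 3 = 49/2 - 3 = 43/2 ≈ 21.500)
R(B) = 2/43 (R(B) = 1/(43/2) = 2/43)
U = -1118/2621 (U = (56 - 30)/(2/43 - 61) = 26/(-2621/43) = 26*(-43/2621) = -1118/2621 ≈ -0.42655)
((3 + 0)**2 + U)**2 = ((3 + 0)**2 - 1118/2621)**2 = (3**2 - 1118/2621)**2 = (9 - 1118/2621)**2 = (22471/2621)**2 = 504945841/6869641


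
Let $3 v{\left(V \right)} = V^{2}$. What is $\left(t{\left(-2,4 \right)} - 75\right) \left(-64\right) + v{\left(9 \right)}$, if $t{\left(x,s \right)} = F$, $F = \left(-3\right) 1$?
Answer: $5019$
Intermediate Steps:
$F = -3$
$v{\left(V \right)} = \frac{V^{2}}{3}$
$t{\left(x,s \right)} = -3$
$\left(t{\left(-2,4 \right)} - 75\right) \left(-64\right) + v{\left(9 \right)} = \left(-3 - 75\right) \left(-64\right) + \frac{9^{2}}{3} = \left(-3 - 75\right) \left(-64\right) + \frac{1}{3} \cdot 81 = \left(-78\right) \left(-64\right) + 27 = 4992 + 27 = 5019$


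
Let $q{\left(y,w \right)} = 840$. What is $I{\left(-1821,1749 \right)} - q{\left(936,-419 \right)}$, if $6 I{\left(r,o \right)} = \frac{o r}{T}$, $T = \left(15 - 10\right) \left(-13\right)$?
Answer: $\frac{952443}{130} \approx 7326.5$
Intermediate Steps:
$T = -65$ ($T = 5 \left(-13\right) = -65$)
$I{\left(r,o \right)} = - \frac{o r}{390}$ ($I{\left(r,o \right)} = \frac{o r \frac{1}{-65}}{6} = \frac{o r \left(- \frac{1}{65}\right)}{6} = \frac{\left(- \frac{1}{65}\right) o r}{6} = - \frac{o r}{390}$)
$I{\left(-1821,1749 \right)} - q{\left(936,-419 \right)} = \left(- \frac{1}{390}\right) 1749 \left(-1821\right) - 840 = \frac{1061643}{130} - 840 = \frac{952443}{130}$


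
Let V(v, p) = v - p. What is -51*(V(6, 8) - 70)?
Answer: 3672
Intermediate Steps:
-51*(V(6, 8) - 70) = -51*((6 - 1*8) - 70) = -51*((6 - 8) - 70) = -51*(-2 - 70) = -51*(-72) = 3672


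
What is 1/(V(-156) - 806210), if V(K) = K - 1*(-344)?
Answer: -1/806022 ≈ -1.2407e-6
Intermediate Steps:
V(K) = 344 + K (V(K) = K + 344 = 344 + K)
1/(V(-156) - 806210) = 1/((344 - 156) - 806210) = 1/(188 - 806210) = 1/(-806022) = -1/806022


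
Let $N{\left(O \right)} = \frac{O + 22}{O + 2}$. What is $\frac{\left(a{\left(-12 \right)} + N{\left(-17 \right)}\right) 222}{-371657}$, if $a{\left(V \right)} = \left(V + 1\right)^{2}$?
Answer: $- \frac{26788}{371657} \approx -0.072077$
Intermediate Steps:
$a{\left(V \right)} = \left(1 + V\right)^{2}$
$N{\left(O \right)} = \frac{22 + O}{2 + O}$
$\frac{\left(a{\left(-12 \right)} + N{\left(-17 \right)}\right) 222}{-371657} = \frac{\left(\left(1 - 12\right)^{2} + \frac{22 - 17}{2 - 17}\right) 222}{-371657} = \left(\left(-11\right)^{2} + \frac{1}{-15} \cdot 5\right) 222 \left(- \frac{1}{371657}\right) = \left(121 - \frac{1}{3}\right) 222 \left(- \frac{1}{371657}\right) = \frac{362}{3} \cdot 222 \left(- \frac{1}{371657}\right) = 26788 \left(- \frac{1}{371657}\right) = - \frac{26788}{371657}$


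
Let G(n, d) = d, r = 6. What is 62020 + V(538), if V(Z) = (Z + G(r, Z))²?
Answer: 1219796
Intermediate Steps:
V(Z) = 4*Z² (V(Z) = (Z + Z)² = (2*Z)² = 4*Z²)
62020 + V(538) = 62020 + 4*538² = 62020 + 4*289444 = 62020 + 1157776 = 1219796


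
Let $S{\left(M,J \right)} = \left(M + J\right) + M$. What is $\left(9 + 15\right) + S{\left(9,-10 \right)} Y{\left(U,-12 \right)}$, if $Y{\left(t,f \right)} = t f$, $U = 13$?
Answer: $-1224$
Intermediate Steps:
$S{\left(M,J \right)} = J + 2 M$ ($S{\left(M,J \right)} = \left(J + M\right) + M = J + 2 M$)
$Y{\left(t,f \right)} = f t$
$\left(9 + 15\right) + S{\left(9,-10 \right)} Y{\left(U,-12 \right)} = \left(9 + 15\right) + \left(-10 + 2 \cdot 9\right) \left(\left(-12\right) 13\right) = 24 + \left(-10 + 18\right) \left(-156\right) = 24 + 8 \left(-156\right) = 24 - 1248 = -1224$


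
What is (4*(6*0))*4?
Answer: 0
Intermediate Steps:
(4*(6*0))*4 = (4*0)*4 = 0*4 = 0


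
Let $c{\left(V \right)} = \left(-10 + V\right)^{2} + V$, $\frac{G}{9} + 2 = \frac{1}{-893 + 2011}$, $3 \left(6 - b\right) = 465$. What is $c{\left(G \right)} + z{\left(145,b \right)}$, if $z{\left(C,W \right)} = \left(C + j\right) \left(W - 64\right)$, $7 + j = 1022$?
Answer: $- \frac{307874333465}{1249924} \approx -2.4631 \cdot 10^{5}$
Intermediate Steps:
$j = 1015$ ($j = -7 + 1022 = 1015$)
$b = -149$ ($b = 6 - 155 = -149$)
$z{\left(C,W \right)} = \left(-64 + W\right) \left(1015 + C\right)$ ($z{\left(C,W \right)} = \left(C + 1015\right) \left(W - 64\right) = \left(1015 + C\right) \left(-64 + W\right) = \left(-64 + W\right) \left(1015 + C\right)$)
$G = - \frac{20115}{1118}$ ($G = -18 + \frac{9}{-893 + 2011} = -18 + \frac{9}{1118} = - \frac{20115}{1118} \approx -17.992$)
$c{\left(V \right)} = V + \left(-10 + V\right)^{2}$
$c{\left(G \right)} + z{\left(145,b \right)} = \left(- \frac{20115}{1118} + \left(-10 - \frac{20115}{1118}\right)^{2}\right) + \left(-64960 - 9280 + 1015 \left(-149\right) + 145 \left(-149\right)\right) = \left(- \frac{20115}{1118} + \left(- \frac{31295}{1118}\right)^{2}\right) - 247080 = \left(- \frac{20115}{1118} + \frac{979377025}{1249924}\right) - 247080 = \frac{956888455}{1249924} - 247080 = - \frac{307874333465}{1249924}$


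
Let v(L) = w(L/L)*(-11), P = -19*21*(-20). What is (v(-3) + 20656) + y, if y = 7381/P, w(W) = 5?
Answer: 164403361/7980 ≈ 20602.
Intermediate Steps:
P = 7980 (P = -399*(-20) = 7980)
v(L) = -55 (v(L) = 5*(-11) = -55)
y = 7381/7980 ≈ 0.92494
(v(-3) + 20656) + y = (-55 + 20656) + 7381/7980 = 20601 + 7381/7980 = 164403361/7980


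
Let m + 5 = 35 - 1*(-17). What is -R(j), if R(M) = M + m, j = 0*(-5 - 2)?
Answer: -47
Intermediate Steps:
m = 47 (m = -5 + (35 - 1*(-17)) = -5 + (35 + 17) = -5 + 52 = 47)
j = 0 (j = 0*(-7) = 0)
R(M) = 47 + M (R(M) = M + 47 = 47 + M)
-R(j) = -(47 + 0) = -1*47 = -47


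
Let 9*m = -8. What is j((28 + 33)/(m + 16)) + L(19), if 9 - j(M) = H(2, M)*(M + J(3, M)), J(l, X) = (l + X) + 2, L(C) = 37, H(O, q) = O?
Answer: 675/34 ≈ 19.853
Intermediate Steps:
m = -8/9 (m = (⅑)*(-8) = -8/9 ≈ -0.88889)
J(l, X) = 2 + X + l (J(l, X) = (X + l) + 2 = 2 + X + l)
j(M) = -1 - 4*M (j(M) = 9 - 2*(M + (2 + M + 3)) = 9 - 2*(M + (5 + M)) = 9 - 2*(5 + 2*M) = 9 - (10 + 4*M) = 9 + (-10 - 4*M) = -1 - 4*M)
j((28 + 33)/(m + 16)) + L(19) = (-1 - 4*(28 + 33)/(-8/9 + 16)) + 37 = (-1 - 244/136/9) + 37 = (-1 - 244*9/136) + 37 = (-1 - 4*549/136) + 37 = (-1 - 549/34) + 37 = -583/34 + 37 = 675/34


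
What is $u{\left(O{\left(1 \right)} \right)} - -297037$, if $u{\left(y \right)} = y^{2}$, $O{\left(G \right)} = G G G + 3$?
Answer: $297053$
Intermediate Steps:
$O{\left(G \right)} = 3 + G^{3}$ ($O{\left(G \right)} = G^{2} G + 3 = G^{3} + 3 = 3 + G^{3}$)
$u{\left(O{\left(1 \right)} \right)} - -297037 = \left(3 + 1^{3}\right)^{2} - -297037 = \left(3 + 1\right)^{2} + 297037 = 4^{2} + 297037 = 16 + 297037 = 297053$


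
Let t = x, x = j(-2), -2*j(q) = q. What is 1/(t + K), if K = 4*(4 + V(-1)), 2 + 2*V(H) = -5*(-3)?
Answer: 1/43 ≈ 0.023256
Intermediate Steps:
j(q) = -q/2
V(H) = 13/2 (V(H) = -1 + (-5*(-3))/2 = -1 + (½)*15 = -1 + 15/2 = 13/2)
x = 1 (x = -½*(-2) = 1)
t = 1
K = 42 (K = 4*(4 + 13/2) = 4*(21/2) = 42)
1/(t + K) = 1/(1 + 42) = 1/43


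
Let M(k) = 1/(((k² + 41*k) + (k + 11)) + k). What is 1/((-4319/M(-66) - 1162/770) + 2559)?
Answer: -55/363065643 ≈ -1.5149e-7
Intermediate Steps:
M(k) = 1/(11 + k² + 43*k) (M(k) = 1/(((k² + 41*k) + (11 + k)) + k) = 1/((11 + k² + 42*k) + k) = 1/(11 + k² + 43*k))
1/((-4319/M(-66) - 1162/770) + 2559) = 1/((-4319/(1/(11 + (-66)² + 43*(-66))) - 1162/770) + 2559) = 1/((-4319/(1/(11 + 4356 - 2838)) - 1162*1/770) + 2559) = 1/((-4319/(1/1529) - 83/55) + 2559) = 1/((-4319/1/1529 - 83/55) + 2559) = 1/((-4319*1529 - 83/55) + 2559) = 1/((-6603751 - 83/55) + 2559) = 1/(-363206388/55 + 2559) = 1/(-363065643/55) = -55/363065643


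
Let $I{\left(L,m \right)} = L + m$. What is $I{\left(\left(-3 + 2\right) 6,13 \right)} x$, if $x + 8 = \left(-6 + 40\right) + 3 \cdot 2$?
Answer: $224$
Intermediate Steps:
$x = 32$ ($x = -8 + \left(\left(-6 + 40\right) + 3 \cdot 2\right) = -8 + \left(34 + 6\right) = -8 + 40 = 32$)
$I{\left(\left(-3 + 2\right) 6,13 \right)} x = \left(\left(-3 + 2\right) 6 + 13\right) 32 = \left(\left(-1\right) 6 + 13\right) 32 = \left(-6 + 13\right) 32 = 7 \cdot 32 = 224$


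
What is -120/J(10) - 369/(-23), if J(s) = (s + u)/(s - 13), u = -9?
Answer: 8649/23 ≈ 376.04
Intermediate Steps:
J(s) = (-9 + s)/(-13 + s) (J(s) = (s - 9)/(s - 13) = (-9 + s)/(-13 + s))
-120/J(10) - 369/(-23) = -120*(-13 + 10)/(-9 + 10) - 369/(-23) = -120/(1/(-3)) - 369*(-1/23) = -120/((-⅓*1)) + 369/23 = -120/(-⅓) + 369/23 = -120*(-3) + 369/23 = 360 + 369/23 = 8649/23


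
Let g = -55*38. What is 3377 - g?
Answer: 5467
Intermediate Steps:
g = -2090
3377 - g = 3377 - 1*(-2090) = 3377 + 2090 = 5467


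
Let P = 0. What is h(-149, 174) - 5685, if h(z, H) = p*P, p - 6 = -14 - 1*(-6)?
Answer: -5685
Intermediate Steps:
p = -2 (p = 6 + (-14 - 1*(-6)) = 6 + (-14 + 6) = 6 - 8 = -2)
h(z, H) = 0 (h(z, H) = -2*0 = 0)
h(-149, 174) - 5685 = 0 - 5685 = -5685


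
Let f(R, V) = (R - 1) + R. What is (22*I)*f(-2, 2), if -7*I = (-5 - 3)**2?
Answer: 7040/7 ≈ 1005.7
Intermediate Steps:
f(R, V) = -1 + 2*R (f(R, V) = (-1 + R) + R = -1 + 2*R)
I = -64/7 (I = -(-5 - 3)**2/7 = -1/7*(-8)**2 = -1/7*64 = -64/7 ≈ -9.1429)
(22*I)*f(-2, 2) = (22*(-64/7))*(-1 + 2*(-2)) = -1408*(-1 - 4)/7 = -1408/7*(-5) = 7040/7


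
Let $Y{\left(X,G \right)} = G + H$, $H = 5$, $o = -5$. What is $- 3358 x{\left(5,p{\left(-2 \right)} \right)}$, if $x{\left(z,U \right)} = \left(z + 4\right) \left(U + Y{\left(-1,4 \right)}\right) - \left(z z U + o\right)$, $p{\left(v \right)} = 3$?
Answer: $-127604$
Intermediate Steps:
$Y{\left(X,G \right)} = 5 + G$ ($Y{\left(X,G \right)} = G + 5 = 5 + G$)
$x{\left(z,U \right)} = 5 + \left(4 + z\right) \left(9 + U\right) - U z^{2}$ ($x{\left(z,U \right)} = \left(z + 4\right) \left(U + \left(5 + 4\right)\right) - \left(z z U - 5\right) = \left(4 + z\right) \left(U + 9\right) - \left(z^{2} U - 5\right) = \left(4 + z\right) \left(9 + U\right) - \left(U z^{2} - 5\right) = \left(4 + z\right) \left(9 + U\right) - \left(-5 + U z^{2}\right) = 5 + \left(4 + z\right) \left(9 + U\right) - U z^{2}$)
$- 3358 x{\left(5,p{\left(-2 \right)} \right)} = - 3358 \left(41 + 4 \cdot 3 + 9 \cdot 5 + 3 \cdot 5 - 3 \cdot 5^{2}\right) = - 3358 \left(41 + 12 + 45 + 15 - 3 \cdot 25\right) = - 3358 \left(41 + 12 + 45 + 15 - 75\right) = \left(-3358\right) 38 = -127604$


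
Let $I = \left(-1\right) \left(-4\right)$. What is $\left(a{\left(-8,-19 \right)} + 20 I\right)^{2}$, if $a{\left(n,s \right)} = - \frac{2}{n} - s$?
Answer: $\frac{157609}{16} \approx 9850.6$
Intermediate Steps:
$I = 4$
$a{\left(n,s \right)} = - s - \frac{2}{n}$
$\left(a{\left(-8,-19 \right)} + 20 I\right)^{2} = \left(\left(\left(-1\right) \left(-19\right) - \frac{2}{-8}\right) + 20 \cdot 4\right)^{2} = \left(\left(19 - - \frac{1}{4}\right) + 80\right)^{2} = \left(\left(19 + \frac{1}{4}\right) + 80\right)^{2} = \left(\frac{77}{4} + 80\right)^{2} = \left(\frac{397}{4}\right)^{2} = \frac{157609}{16}$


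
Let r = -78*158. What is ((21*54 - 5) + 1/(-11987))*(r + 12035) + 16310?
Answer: -3715622088/11987 ≈ -3.0997e+5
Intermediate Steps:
r = -12324
((21*54 - 5) + 1/(-11987))*(r + 12035) + 16310 = ((21*54 - 5) + 1/(-11987))*(-12324 + 12035) + 16310 = ((1134 - 5) - 1/11987)*(-289) + 16310 = (1129 - 1/11987)*(-289) + 16310 = (13533322/11987)*(-289) + 16310 = -3911130058/11987 + 16310 = -3715622088/11987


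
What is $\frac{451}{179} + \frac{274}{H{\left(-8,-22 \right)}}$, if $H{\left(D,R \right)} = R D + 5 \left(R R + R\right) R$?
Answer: $\frac{11395699}{4532638} \approx 2.5141$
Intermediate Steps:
$H{\left(D,R \right)} = D R + R \left(5 R + 5 R^{2}\right)$ ($H{\left(D,R \right)} = D R + 5 \left(R^{2} + R\right) R = D R + 5 \left(R + R^{2}\right) R = D R + \left(5 R + 5 R^{2}\right) R = D R + R \left(5 R + 5 R^{2}\right)$)
$\frac{451}{179} + \frac{274}{H{\left(-8,-22 \right)}} = \frac{451}{179} + \frac{274}{\left(-22\right) \left(-8 + 5 \left(-22\right) + 5 \left(-22\right)^{2}\right)} = 451 \cdot \frac{1}{179} + \frac{274}{\left(-22\right) \left(-8 - 110 + 5 \cdot 484\right)} = \frac{451}{179} + \frac{274}{\left(-22\right) \left(-8 - 110 + 2420\right)} = \frac{451}{179} + \frac{274}{\left(-22\right) 2302} = \frac{451}{179} + \frac{274}{-50644} = \frac{451}{179} + 274 \left(- \frac{1}{50644}\right) = \frac{451}{179} - \frac{137}{25322} = \frac{11395699}{4532638}$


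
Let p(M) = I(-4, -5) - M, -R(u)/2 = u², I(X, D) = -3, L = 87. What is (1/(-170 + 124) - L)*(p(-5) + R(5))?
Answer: 96072/23 ≈ 4177.0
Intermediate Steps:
R(u) = -2*u²
p(M) = -3 - M
(1/(-170 + 124) - L)*(p(-5) + R(5)) = (1/(-170 + 124) - 1*87)*((-3 - 1*(-5)) - 2*5²) = (1/(-46) - 87)*((-3 + 5) - 2*25) = (-1/46 - 87)*(2 - 50) = -4003/46*(-48) = 96072/23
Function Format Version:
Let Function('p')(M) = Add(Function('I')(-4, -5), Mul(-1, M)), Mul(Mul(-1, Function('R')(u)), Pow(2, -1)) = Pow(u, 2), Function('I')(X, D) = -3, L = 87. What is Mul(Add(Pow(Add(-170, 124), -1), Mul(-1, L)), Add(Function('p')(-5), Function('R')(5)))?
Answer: Rational(96072, 23) ≈ 4177.0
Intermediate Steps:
Function('R')(u) = Mul(-2, Pow(u, 2))
Function('p')(M) = Add(-3, Mul(-1, M))
Mul(Add(Pow(Add(-170, 124), -1), Mul(-1, L)), Add(Function('p')(-5), Function('R')(5))) = Mul(Add(Pow(Add(-170, 124), -1), Mul(-1, 87)), Add(Add(-3, Mul(-1, -5)), Mul(-2, Pow(5, 2)))) = Mul(Add(Pow(-46, -1), -87), Add(Add(-3, 5), Mul(-2, 25))) = Mul(Add(Rational(-1, 46), -87), Add(2, -50)) = Mul(Rational(-4003, 46), -48) = Rational(96072, 23)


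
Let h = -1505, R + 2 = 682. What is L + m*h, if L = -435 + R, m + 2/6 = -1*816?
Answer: 3686480/3 ≈ 1.2288e+6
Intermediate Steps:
R = 680 (R = -2 + 682 = 680)
m = -2449/3 (m = -⅓ - 1*816 = -⅓ - 816 = -2449/3 ≈ -816.33)
L = 245 (L = -435 + 680 = 245)
L + m*h = 245 - 2449/3*(-1505) = 245 + 3685745/3 = 3686480/3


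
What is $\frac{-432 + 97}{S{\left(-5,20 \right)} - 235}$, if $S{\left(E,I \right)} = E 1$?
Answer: $\frac{67}{48} \approx 1.3958$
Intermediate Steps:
$S{\left(E,I \right)} = E$
$\frac{-432 + 97}{S{\left(-5,20 \right)} - 235} = \frac{-432 + 97}{-5 - 235} = - \frac{335}{-240} = \left(-335\right) \left(- \frac{1}{240}\right) = \frac{67}{48}$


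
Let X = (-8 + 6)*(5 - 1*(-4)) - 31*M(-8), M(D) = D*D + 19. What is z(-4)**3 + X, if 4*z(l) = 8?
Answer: -2583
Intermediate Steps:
z(l) = 2 (z(l) = (1/4)*8 = 2)
M(D) = 19 + D**2 (M(D) = D**2 + 19 = 19 + D**2)
X = -2591 (X = (-8 + 6)*(5 - 1*(-4)) - 31*(19 + (-8)**2) = -2*(5 + 4) - 31*(19 + 64) = -2*9 - 31*83 = -18 - 2573 = -2591)
z(-4)**3 + X = 2**3 - 2591 = 8 - 2591 = -2583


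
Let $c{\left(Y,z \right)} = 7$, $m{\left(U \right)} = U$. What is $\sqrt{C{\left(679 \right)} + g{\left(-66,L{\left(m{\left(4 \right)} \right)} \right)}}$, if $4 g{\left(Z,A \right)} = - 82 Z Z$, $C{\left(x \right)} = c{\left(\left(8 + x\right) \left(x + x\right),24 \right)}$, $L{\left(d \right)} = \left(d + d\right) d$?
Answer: $i \sqrt{89291} \approx 298.82 i$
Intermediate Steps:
$L{\left(d \right)} = 2 d^{2}$ ($L{\left(d \right)} = 2 d d = 2 d^{2}$)
$C{\left(x \right)} = 7$
$g{\left(Z,A \right)} = - \frac{41 Z^{2}}{2}$ ($g{\left(Z,A \right)} = \frac{\left(-82\right) Z Z}{4} = \frac{\left(-82\right) Z^{2}}{4} = - \frac{41 Z^{2}}{2}$)
$\sqrt{C{\left(679 \right)} + g{\left(-66,L{\left(m{\left(4 \right)} \right)} \right)}} = \sqrt{7 - \frac{41 \left(-66\right)^{2}}{2}} = \sqrt{7 - 89298} = \sqrt{-89291} = i \sqrt{89291}$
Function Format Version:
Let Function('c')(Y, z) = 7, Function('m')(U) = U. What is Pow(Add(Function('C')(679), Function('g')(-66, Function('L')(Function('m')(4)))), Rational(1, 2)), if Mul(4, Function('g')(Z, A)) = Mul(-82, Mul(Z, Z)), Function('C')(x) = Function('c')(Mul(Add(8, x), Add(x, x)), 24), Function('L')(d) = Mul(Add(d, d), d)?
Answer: Mul(I, Pow(89291, Rational(1, 2))) ≈ Mul(298.82, I)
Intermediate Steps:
Function('L')(d) = Mul(2, Pow(d, 2)) (Function('L')(d) = Mul(Mul(2, d), d) = Mul(2, Pow(d, 2)))
Function('C')(x) = 7
Function('g')(Z, A) = Mul(Rational(-41, 2), Pow(Z, 2)) (Function('g')(Z, A) = Mul(Rational(1, 4), Mul(-82, Mul(Z, Z))) = Mul(Rational(1, 4), Mul(-82, Pow(Z, 2))) = Mul(Rational(-41, 2), Pow(Z, 2)))
Pow(Add(Function('C')(679), Function('g')(-66, Function('L')(Function('m')(4)))), Rational(1, 2)) = Pow(Add(7, Mul(Rational(-41, 2), Pow(-66, 2))), Rational(1, 2)) = Pow(Add(7, Mul(Rational(-41, 2), 4356)), Rational(1, 2)) = Pow(Add(7, -89298), Rational(1, 2)) = Pow(-89291, Rational(1, 2)) = Mul(I, Pow(89291, Rational(1, 2)))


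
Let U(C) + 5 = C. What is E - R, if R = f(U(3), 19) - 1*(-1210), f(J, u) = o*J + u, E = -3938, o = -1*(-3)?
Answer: -5161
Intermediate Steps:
o = 3
U(C) = -5 + C
f(J, u) = u + 3*J (f(J, u) = 3*J + u = u + 3*J)
R = 1223 (R = (19 + 3*(-5 + 3)) - 1*(-1210) = (19 + 3*(-2)) + 1210 = (19 - 6) + 1210 = 13 + 1210 = 1223)
E - R = -3938 - 1*1223 = -3938 - 1223 = -5161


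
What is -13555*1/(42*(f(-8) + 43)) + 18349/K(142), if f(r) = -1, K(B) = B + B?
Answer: 1782376/31311 ≈ 56.925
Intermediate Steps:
K(B) = 2*B
-13555*1/(42*(f(-8) + 43)) + 18349/K(142) = -13555*1/(42*(-1 + 43)) + 18349/((2*142)) = -13555/(42*42) + 18349/284 = -13555/1764 + 18349*(1/284) = -13555*1/1764 + 18349/284 = -13555/1764 + 18349/284 = 1782376/31311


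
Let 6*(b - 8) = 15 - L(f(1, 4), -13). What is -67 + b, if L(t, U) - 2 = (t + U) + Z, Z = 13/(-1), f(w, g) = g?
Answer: -319/6 ≈ -53.167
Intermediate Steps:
Z = -13 (Z = 13*(-1) = -13)
L(t, U) = -11 + U + t (L(t, U) = 2 + ((t + U) - 13) = 2 + ((U + t) - 13) = 2 + (-13 + U + t) = -11 + U + t)
b = 83/6 (b = 8 + (15 - (-11 - 13 + 4))/6 = 8 + (15 - 1*(-20))/6 = 8 + (15 + 20)/6 = 8 + (1/6)*35 = 8 + 35/6 = 83/6 ≈ 13.833)
-67 + b = -67 + 83/6 = -319/6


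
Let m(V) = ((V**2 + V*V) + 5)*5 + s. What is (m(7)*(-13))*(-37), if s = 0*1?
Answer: 247715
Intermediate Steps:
s = 0
m(V) = 25 + 10*V**2 (m(V) = ((V**2 + V*V) + 5)*5 + 0 = ((V**2 + V**2) + 5)*5 + 0 = (2*V**2 + 5)*5 + 0 = (5 + 2*V**2)*5 + 0 = (25 + 10*V**2) + 0 = 25 + 10*V**2)
(m(7)*(-13))*(-37) = ((25 + 10*7**2)*(-13))*(-37) = ((25 + 10*49)*(-13))*(-37) = ((25 + 490)*(-13))*(-37) = (515*(-13))*(-37) = -6695*(-37) = 247715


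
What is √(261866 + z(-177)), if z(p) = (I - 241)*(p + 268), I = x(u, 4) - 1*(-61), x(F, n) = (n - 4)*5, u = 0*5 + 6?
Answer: √245486 ≈ 495.47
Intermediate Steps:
u = 6 (u = 0 + 6 = 6)
x(F, n) = -20 + 5*n (x(F, n) = (-4 + n)*5 = -20 + 5*n)
I = 61 (I = (-20 + 5*4) - 1*(-61) = (-20 + 20) + 61 = 0 + 61 = 61)
z(p) = -48240 - 180*p (z(p) = (61 - 241)*(p + 268) = -180*(268 + p) = -48240 - 180*p)
√(261866 + z(-177)) = √(261866 + (-48240 - 180*(-177))) = √(261866 + (-48240 + 31860)) = √(261866 - 16380) = √245486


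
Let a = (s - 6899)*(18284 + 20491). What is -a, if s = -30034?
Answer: 1432077075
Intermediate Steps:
a = -1432077075 (a = (-30034 - 6899)*(18284 + 20491) = -36933*38775 = -1432077075)
-a = -1*(-1432077075) = 1432077075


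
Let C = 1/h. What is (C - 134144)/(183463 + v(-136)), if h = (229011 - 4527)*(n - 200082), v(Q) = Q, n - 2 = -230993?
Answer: -12980979573239809/17740368873921564 ≈ -0.73172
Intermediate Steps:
n = -230991 (n = 2 - 230993 = -230991)
h = -96768991332 (h = (229011 - 4527)*(-230991 - 200082) = 224484*(-431073) = -96768991332)
C = -1/96768991332 (C = 1/(-96768991332) = -1/96768991332 ≈ -1.0334e-11)
(C - 134144)/(183463 + v(-136)) = (-1/96768991332 - 134144)/(183463 - 136) = -12980979573239809/96768991332/183327 = -12980979573239809/96768991332*1/183327 = -12980979573239809/17740368873921564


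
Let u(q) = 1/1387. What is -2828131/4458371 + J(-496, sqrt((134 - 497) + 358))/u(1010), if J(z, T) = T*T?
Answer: -30921631016/4458371 ≈ -6935.6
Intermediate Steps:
u(q) = 1/1387
J(z, T) = T**2
-2828131/4458371 + J(-496, sqrt((134 - 497) + 358))/u(1010) = -2828131/4458371 + (sqrt((134 - 497) + 358))**2/(1/1387) = -2828131*1/4458371 + (sqrt(-363 + 358))**2*1387 = -2828131/4458371 + (sqrt(-5))**2*1387 = -2828131/4458371 + (I*sqrt(5))**2*1387 = -2828131/4458371 - 5*1387 = -2828131/4458371 - 6935 = -30921631016/4458371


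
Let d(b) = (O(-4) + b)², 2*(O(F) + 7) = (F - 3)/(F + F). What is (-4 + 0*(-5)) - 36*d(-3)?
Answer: -210937/64 ≈ -3295.9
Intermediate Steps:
O(F) = -7 + (-3 + F)/(4*F) (O(F) = -7 + ((F - 3)/(F + F))/2 = -7 + ((-3 + F)/((2*F)))/2 = -7 + ((-3 + F)*(1/(2*F)))/2 = -7 + ((-3 + F)/(2*F))/2 = -7 + (-3 + F)/(4*F))
d(b) = (-105/16 + b)² (d(b) = ((¾)*(-1 - 9*(-4))/(-4) + b)² = ((¾)*(-¼)*(-1 + 36) + b)² = ((¾)*(-¼)*35 + b)² = (-105/16 + b)²)
(-4 + 0*(-5)) - 36*d(-3) = (-4 + 0*(-5)) - 9*(-105 + 16*(-3))²/64 = (-4 + 0) - 9*(-105 - 48)²/64 = -4 - 9*(-153)²/64 = -4 - 9*23409/64 = -4 - 36*23409/256 = -4 - 210681/64 = -210937/64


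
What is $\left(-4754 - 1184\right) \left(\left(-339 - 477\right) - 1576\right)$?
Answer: $14203696$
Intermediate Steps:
$\left(-4754 - 1184\right) \left(\left(-339 - 477\right) - 1576\right) = - 5938 \left(-816 - 1576\right) = \left(-5938\right) \left(-2392\right) = 14203696$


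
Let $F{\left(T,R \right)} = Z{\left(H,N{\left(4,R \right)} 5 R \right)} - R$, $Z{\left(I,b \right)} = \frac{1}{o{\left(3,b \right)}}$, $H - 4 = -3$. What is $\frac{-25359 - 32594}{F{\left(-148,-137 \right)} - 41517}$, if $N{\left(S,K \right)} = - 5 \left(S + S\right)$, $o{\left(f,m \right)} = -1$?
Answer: $\frac{57953}{41381} \approx 1.4005$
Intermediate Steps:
$N{\left(S,K \right)} = - 10 S$ ($N{\left(S,K \right)} = - 5 \cdot 2 S = - 10 S$)
$H = 1$ ($H = 4 - 3 = 1$)
$Z{\left(I,b \right)} = -1$ ($Z{\left(I,b \right)} = \frac{1}{-1} = -1$)
$F{\left(T,R \right)} = -1 - R$
$\frac{-25359 - 32594}{F{\left(-148,-137 \right)} - 41517} = \frac{-25359 - 32594}{\left(-1 - -137\right) - 41517} = - \frac{57953}{\left(-1 + 137\right) - 41517} = - \frac{57953}{136 - 41517} = - \frac{57953}{-41381} = \left(-57953\right) \left(- \frac{1}{41381}\right) = \frac{57953}{41381}$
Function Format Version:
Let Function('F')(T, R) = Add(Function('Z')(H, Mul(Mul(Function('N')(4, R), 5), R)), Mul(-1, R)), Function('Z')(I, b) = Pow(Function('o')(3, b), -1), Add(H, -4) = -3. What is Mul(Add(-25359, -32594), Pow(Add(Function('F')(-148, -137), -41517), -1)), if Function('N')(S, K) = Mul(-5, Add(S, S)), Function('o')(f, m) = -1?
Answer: Rational(57953, 41381) ≈ 1.4005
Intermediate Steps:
Function('N')(S, K) = Mul(-10, S) (Function('N')(S, K) = Mul(-5, Mul(2, S)) = Mul(-10, S))
H = 1 (H = Add(4, -3) = 1)
Function('Z')(I, b) = -1 (Function('Z')(I, b) = Pow(-1, -1) = -1)
Function('F')(T, R) = Add(-1, Mul(-1, R))
Mul(Add(-25359, -32594), Pow(Add(Function('F')(-148, -137), -41517), -1)) = Mul(Add(-25359, -32594), Pow(Add(Add(-1, Mul(-1, -137)), -41517), -1)) = Mul(-57953, Pow(Add(Add(-1, 137), -41517), -1)) = Mul(-57953, Pow(Add(136, -41517), -1)) = Mul(-57953, Pow(-41381, -1)) = Mul(-57953, Rational(-1, 41381)) = Rational(57953, 41381)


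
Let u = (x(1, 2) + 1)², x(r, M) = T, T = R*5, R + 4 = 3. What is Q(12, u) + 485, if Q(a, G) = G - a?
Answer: 489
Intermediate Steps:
R = -1 (R = -4 + 3 = -1)
T = -5 (T = -1*5 = -5)
x(r, M) = -5
u = 16 (u = (-5 + 1)² = (-4)² = 16)
Q(12, u) + 485 = (16 - 1*12) + 485 = (16 - 12) + 485 = 4 + 485 = 489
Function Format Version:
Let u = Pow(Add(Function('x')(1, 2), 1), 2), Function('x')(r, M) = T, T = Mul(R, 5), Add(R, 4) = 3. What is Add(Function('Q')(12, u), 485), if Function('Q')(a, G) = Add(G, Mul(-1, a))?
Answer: 489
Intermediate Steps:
R = -1 (R = Add(-4, 3) = -1)
T = -5 (T = Mul(-1, 5) = -5)
Function('x')(r, M) = -5
u = 16 (u = Pow(Add(-5, 1), 2) = Pow(-4, 2) = 16)
Add(Function('Q')(12, u), 485) = Add(Add(16, Mul(-1, 12)), 485) = Add(Add(16, -12), 485) = Add(4, 485) = 489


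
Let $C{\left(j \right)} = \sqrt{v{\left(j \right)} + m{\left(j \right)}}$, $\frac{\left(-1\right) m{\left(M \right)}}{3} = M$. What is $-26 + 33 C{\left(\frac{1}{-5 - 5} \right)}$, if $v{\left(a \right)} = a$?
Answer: $-26 + \frac{33 \sqrt{5}}{5} \approx -11.242$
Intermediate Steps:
$m{\left(M \right)} = - 3 M$
$C{\left(j \right)} = \sqrt{2} \sqrt{- j}$ ($C{\left(j \right)} = \sqrt{j - 3 j} = \sqrt{- 2 j} = \sqrt{2} \sqrt{- j}$)
$-26 + 33 C{\left(\frac{1}{-5 - 5} \right)} = -26 + 33 \sqrt{2} \sqrt{- \frac{1}{-5 - 5}} = -26 + 33 \sqrt{2} \sqrt{- \frac{1}{-10}} = -26 + 33 \sqrt{2} \sqrt{\left(-1\right) \left(- \frac{1}{10}\right)} = -26 + 33 \frac{\sqrt{2}}{\sqrt{10}} = -26 + 33 \sqrt{2} \frac{\sqrt{10}}{10} = -26 + 33 \frac{\sqrt{5}}{5} = -26 + \frac{33 \sqrt{5}}{5}$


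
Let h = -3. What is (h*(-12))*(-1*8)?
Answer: -288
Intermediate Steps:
(h*(-12))*(-1*8) = (-3*(-12))*(-1*8) = 36*(-8) = -288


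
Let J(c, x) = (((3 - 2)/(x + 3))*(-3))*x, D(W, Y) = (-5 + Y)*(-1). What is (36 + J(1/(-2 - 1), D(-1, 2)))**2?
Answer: 4761/4 ≈ 1190.3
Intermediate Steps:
D(W, Y) = 5 - Y
J(c, x) = -3*x/(3 + x) (J(c, x) = ((1/(3 + x))*(-3))*x = (-3/(3 + x))*x = -3*x/(3 + x))
(36 + J(1/(-2 - 1), D(-1, 2)))**2 = (36 - 3*(5 - 1*2)/(3 + (5 - 1*2)))**2 = (36 - 3*(5 - 2)/(3 + (5 - 2)))**2 = (36 - 3*3/(3 + 3))**2 = (36 - 3*3/6)**2 = (36 - 3*3*1/6)**2 = (36 - 3/2)**2 = (69/2)**2 = 4761/4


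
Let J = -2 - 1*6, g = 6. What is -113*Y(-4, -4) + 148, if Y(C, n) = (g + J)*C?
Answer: -756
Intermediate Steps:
J = -8 (J = -2 - 6 = -8)
Y(C, n) = -2*C (Y(C, n) = (6 - 8)*C = -2*C)
-113*Y(-4, -4) + 148 = -(-226)*(-4) + 148 = -113*8 + 148 = -904 + 148 = -756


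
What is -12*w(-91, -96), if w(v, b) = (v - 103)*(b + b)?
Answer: -446976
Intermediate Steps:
w(v, b) = 2*b*(-103 + v) (w(v, b) = (-103 + v)*(2*b) = 2*b*(-103 + v))
-12*w(-91, -96) = -24*(-96)*(-103 - 91) = -24*(-96)*(-194) = -12*37248 = -446976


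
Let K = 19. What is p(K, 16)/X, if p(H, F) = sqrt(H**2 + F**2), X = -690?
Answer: -sqrt(617)/690 ≈ -0.035999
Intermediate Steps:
p(H, F) = sqrt(F**2 + H**2)
p(K, 16)/X = sqrt(16**2 + 19**2)/(-690) = sqrt(256 + 361)*(-1/690) = sqrt(617)*(-1/690) = -sqrt(617)/690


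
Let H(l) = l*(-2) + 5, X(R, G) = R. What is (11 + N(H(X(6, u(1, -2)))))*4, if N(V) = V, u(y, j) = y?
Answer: 16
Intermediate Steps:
H(l) = 5 - 2*l (H(l) = -2*l + 5 = 5 - 2*l)
(11 + N(H(X(6, u(1, -2)))))*4 = (11 + (5 - 2*6))*4 = (11 + (5 - 12))*4 = (11 - 7)*4 = 4*4 = 16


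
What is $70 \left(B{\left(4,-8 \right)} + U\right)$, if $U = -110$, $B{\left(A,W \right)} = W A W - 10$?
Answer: $9520$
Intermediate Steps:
$B{\left(A,W \right)} = -10 + A W^{2}$ ($B{\left(A,W \right)} = A W W - 10 = A W^{2} - 10 = -10 + A W^{2}$)
$70 \left(B{\left(4,-8 \right)} + U\right) = 70 \left(\left(-10 + 4 \left(-8\right)^{2}\right) - 110\right) = 70 \left(\left(-10 + 4 \cdot 64\right) - 110\right) = 70 \left(\left(-10 + 256\right) - 110\right) = 70 \left(246 - 110\right) = 70 \cdot 136 = 9520$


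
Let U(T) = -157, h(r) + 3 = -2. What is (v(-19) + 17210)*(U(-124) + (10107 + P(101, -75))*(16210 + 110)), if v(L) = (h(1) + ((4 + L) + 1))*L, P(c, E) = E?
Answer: 2876760720393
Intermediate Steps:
h(r) = -5 (h(r) = -3 - 2 = -5)
v(L) = L² (v(L) = (-5 + ((4 + L) + 1))*L = (-5 + (5 + L))*L = L*L = L²)
(v(-19) + 17210)*(U(-124) + (10107 + P(101, -75))*(16210 + 110)) = ((-19)² + 17210)*(-157 + (10107 - 75)*(16210 + 110)) = (361 + 17210)*(-157 + 10032*16320) = 17571*(-157 + 163722240) = 17571*163722083 = 2876760720393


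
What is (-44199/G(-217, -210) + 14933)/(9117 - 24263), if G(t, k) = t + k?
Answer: -3210295/3233671 ≈ -0.99277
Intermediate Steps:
G(t, k) = k + t
(-44199/G(-217, -210) + 14933)/(9117 - 24263) = (-44199/(-210 - 217) + 14933)/(9117 - 24263) = (-44199/(-427) + 14933)/(-15146) = (-44199*(-1/427) + 14933)*(-1/15146) = (44199/427 + 14933)*(-1/15146) = (6420590/427)*(-1/15146) = -3210295/3233671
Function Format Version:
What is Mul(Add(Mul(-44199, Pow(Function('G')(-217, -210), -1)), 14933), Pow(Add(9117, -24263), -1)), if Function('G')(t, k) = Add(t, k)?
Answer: Rational(-3210295, 3233671) ≈ -0.99277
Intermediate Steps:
Function('G')(t, k) = Add(k, t)
Mul(Add(Mul(-44199, Pow(Function('G')(-217, -210), -1)), 14933), Pow(Add(9117, -24263), -1)) = Mul(Add(Mul(-44199, Pow(Add(-210, -217), -1)), 14933), Pow(Add(9117, -24263), -1)) = Mul(Add(Mul(-44199, Pow(-427, -1)), 14933), Pow(-15146, -1)) = Mul(Add(Mul(-44199, Rational(-1, 427)), 14933), Rational(-1, 15146)) = Mul(Add(Rational(44199, 427), 14933), Rational(-1, 15146)) = Mul(Rational(6420590, 427), Rational(-1, 15146)) = Rational(-3210295, 3233671)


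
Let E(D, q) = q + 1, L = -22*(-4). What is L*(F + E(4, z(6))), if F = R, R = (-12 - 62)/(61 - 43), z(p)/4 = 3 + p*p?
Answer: 121088/9 ≈ 13454.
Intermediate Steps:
L = 88
z(p) = 12 + 4*p**2 (z(p) = 4*(3 + p*p) = 4*(3 + p**2) = 12 + 4*p**2)
E(D, q) = 1 + q
R = -37/9 (R = -74/18 = -74*1/18 = -37/9 ≈ -4.1111)
F = -37/9 ≈ -4.1111
L*(F + E(4, z(6))) = 88*(-37/9 + (1 + (12 + 4*6**2))) = 88*(-37/9 + (1 + (12 + 4*36))) = 88*(-37/9 + (1 + (12 + 144))) = 88*(-37/9 + (1 + 156)) = 88*(-37/9 + 157) = 88*(1376/9) = 121088/9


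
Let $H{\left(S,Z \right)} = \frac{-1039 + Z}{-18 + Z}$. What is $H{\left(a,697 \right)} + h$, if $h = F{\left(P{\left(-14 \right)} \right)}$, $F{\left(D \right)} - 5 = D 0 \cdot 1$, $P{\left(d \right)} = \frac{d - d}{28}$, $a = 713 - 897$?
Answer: $\frac{3053}{679} \approx 4.4963$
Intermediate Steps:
$a = -184$
$P{\left(d \right)} = 0$ ($P{\left(d \right)} = 0 \cdot \frac{1}{28} = 0$)
$F{\left(D \right)} = 5$ ($F{\left(D \right)} = 5 + D 0 \cdot 1 = 5 + 0 \cdot 1 = 5 + 0 = 5$)
$H{\left(S,Z \right)} = \frac{-1039 + Z}{-18 + Z}$
$h = 5$
$H{\left(a,697 \right)} + h = \frac{-1039 + 697}{-18 + 697} + 5 = \frac{1}{679} \left(-342\right) + 5 = - \frac{342}{679} + 5 = \frac{3053}{679}$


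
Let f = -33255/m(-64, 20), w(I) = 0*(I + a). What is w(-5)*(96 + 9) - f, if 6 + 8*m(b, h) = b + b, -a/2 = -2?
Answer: -133020/67 ≈ -1985.4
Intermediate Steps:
a = 4 (a = -2*(-2) = 4)
m(b, h) = -¾ + b/4 (m(b, h) = -¾ + (b + b)/8 = -¾ + (2*b)/8 = -¾ + b/4)
w(I) = 0 (w(I) = 0*(I + 4) = 0*(4 + I) = 0)
f = 133020/67 (f = -33255/(-¾ + (¼)*(-64)) = -33255/(-¾ - 16) = -33255/(-67/4) = -33255*(-4/67) = 133020/67 ≈ 1985.4)
w(-5)*(96 + 9) - f = 0*(96 + 9) - 1*133020/67 = 0*105 - 133020/67 = 0 - 133020/67 = -133020/67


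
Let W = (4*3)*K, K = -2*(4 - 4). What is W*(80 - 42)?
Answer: 0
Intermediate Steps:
K = 0 (K = -2*0 = 0)
W = 0 (W = (4*3)*0 = 12*0 = 0)
W*(80 - 42) = 0*(80 - 42) = 0*38 = 0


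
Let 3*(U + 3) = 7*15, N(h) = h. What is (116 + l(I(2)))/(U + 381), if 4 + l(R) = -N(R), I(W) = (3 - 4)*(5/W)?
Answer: 229/826 ≈ 0.27724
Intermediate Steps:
I(W) = -5/W
l(R) = -4 - R
U = 32 (U = -3 + (7*15)/3 = -3 + (⅓)*105 = -3 + 35 = 32)
(116 + l(I(2)))/(U + 381) = (116 + (-4 - (-5)/2))/(32 + 381) = (116 + (-4 - (-5)/2))/413 = (116 + (-4 - 1*(-5/2)))*(1/413) = (116 + (-4 + 5/2))*(1/413) = (116 - 3/2)*(1/413) = (229/2)*(1/413) = 229/826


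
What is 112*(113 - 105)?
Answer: 896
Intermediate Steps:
112*(113 - 105) = 112*8 = 896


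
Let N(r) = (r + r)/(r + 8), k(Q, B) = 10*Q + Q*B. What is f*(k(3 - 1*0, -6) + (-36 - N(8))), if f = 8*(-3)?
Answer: 600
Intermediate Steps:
k(Q, B) = 10*Q + B*Q
N(r) = 2*r/(8 + r) (N(r) = (2*r)/(8 + r) = 2*r/(8 + r))
f = -24
f*(k(3 - 1*0, -6) + (-36 - N(8))) = -24*((3 - 1*0)*(10 - 6) + (-36 - 2*8/(8 + 8))) = -24*((3 + 0)*4 + (-36 - 2*8/16)) = -24*(3*4 + (-36 - 2*8/16)) = -24*(12 + (-36 - 1*1)) = -24*(12 + (-36 - 1)) = -24*(12 - 37) = -24*(-25) = 600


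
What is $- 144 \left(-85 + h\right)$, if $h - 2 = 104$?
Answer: $-3024$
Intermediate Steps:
$h = 106$ ($h = 2 + 104 = 106$)
$- 144 \left(-85 + h\right) = - 144 \left(-85 + 106\right) = \left(-144\right) 21 = -3024$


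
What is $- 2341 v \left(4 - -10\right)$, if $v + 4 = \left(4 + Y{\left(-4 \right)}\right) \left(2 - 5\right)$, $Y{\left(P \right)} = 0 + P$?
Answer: $131096$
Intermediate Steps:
$Y{\left(P \right)} = P$
$v = -4$ ($v = -4 + \left(4 - 4\right) \left(2 - 5\right) = -4 + 0 \left(-3\right) = -4 + 0 = -4$)
$- 2341 v \left(4 - -10\right) = - 2341 \left(- 4 \left(4 - -10\right)\right) = - 2341 \left(- 4 \left(4 + \left(12 - 2\right)\right)\right) = - 2341 \left(- 4 \left(4 + 10\right)\right) = - 2341 \left(\left(-4\right) 14\right) = \left(-2341\right) \left(-56\right) = 131096$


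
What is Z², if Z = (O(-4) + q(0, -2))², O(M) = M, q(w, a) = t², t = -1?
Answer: 81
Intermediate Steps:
q(w, a) = 1 (q(w, a) = (-1)² = 1)
Z = 9 (Z = (-4 + 1)² = (-3)² = 9)
Z² = 9² = 81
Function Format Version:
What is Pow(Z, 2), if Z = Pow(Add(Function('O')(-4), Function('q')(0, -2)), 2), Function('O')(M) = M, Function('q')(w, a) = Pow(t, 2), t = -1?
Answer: 81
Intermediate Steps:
Function('q')(w, a) = 1 (Function('q')(w, a) = Pow(-1, 2) = 1)
Z = 9 (Z = Pow(Add(-4, 1), 2) = Pow(-3, 2) = 9)
Pow(Z, 2) = Pow(9, 2) = 81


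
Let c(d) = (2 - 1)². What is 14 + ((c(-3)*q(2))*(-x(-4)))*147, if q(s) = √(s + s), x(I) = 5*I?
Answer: 5894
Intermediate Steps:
q(s) = √2*√s (q(s) = √(2*s) = √2*√s)
c(d) = 1 (c(d) = 1² = 1)
14 + ((c(-3)*q(2))*(-x(-4)))*147 = 14 + ((1*(√2*√2))*(-5*(-4)))*147 = 14 + ((1*2)*(-1*(-20)))*147 = 14 + (2*20)*147 = 14 + 40*147 = 14 + 5880 = 5894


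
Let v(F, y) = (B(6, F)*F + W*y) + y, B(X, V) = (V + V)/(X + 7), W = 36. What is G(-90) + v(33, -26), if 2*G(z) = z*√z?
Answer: -10328/13 - 135*I*√10 ≈ -794.46 - 426.91*I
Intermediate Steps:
B(X, V) = 2*V/(7 + X) (B(X, V) = (2*V)/(7 + X) = 2*V/(7 + X))
v(F, y) = 37*y + 2*F²/13 (v(F, y) = ((2*F/(7 + 6))*F + 36*y) + y = ((2*F/13)*F + 36*y) + y = (2*F²/13 + 36*y) + y = (36*y + 2*F²/13) + y = 37*y + 2*F²/13)
G(z) = z^(3/2)/2 (G(z) = (z*√z)/2 = z^(3/2)/2)
G(-90) + v(33, -26) = (-90)^(3/2)/2 + (37*(-26) + (2/13)*33²) = (-270*I*√10)/2 + (-962 + (2/13)*1089) = -135*I*√10 + (-962 + 2178/13) = -135*I*√10 - 10328/13 = -10328/13 - 135*I*√10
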